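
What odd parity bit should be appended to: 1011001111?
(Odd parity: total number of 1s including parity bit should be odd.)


Number of 1s in data: 7
Parity bit: 0

0


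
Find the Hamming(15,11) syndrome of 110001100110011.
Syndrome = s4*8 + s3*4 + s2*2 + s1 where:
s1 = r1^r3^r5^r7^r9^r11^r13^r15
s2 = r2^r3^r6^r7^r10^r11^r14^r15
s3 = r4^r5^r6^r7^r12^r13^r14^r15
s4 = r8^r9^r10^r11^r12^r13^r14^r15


s1=0, s2=1, s3=0, s4=0

Syndrome = 2 (error at position 2)


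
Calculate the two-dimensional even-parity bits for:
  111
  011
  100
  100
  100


Row parities: 10111
Column parities: 000

Row P: 10111, Col P: 000, Corner: 0


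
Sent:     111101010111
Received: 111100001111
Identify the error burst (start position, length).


XOR: 000001011000

Burst at position 5, length 4


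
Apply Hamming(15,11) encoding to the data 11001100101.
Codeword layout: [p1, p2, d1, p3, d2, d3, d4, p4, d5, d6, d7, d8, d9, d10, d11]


Parity bits: p1=1, p2=1, p3=1, p4=0

111110001100101


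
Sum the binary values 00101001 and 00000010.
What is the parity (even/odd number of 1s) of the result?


00101001 = 41
00000010 = 2
Sum = 43 = 101011
1s count = 4

even parity (4 ones in 101011)


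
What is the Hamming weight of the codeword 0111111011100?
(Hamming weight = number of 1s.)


Counting 1s in 0111111011100

9


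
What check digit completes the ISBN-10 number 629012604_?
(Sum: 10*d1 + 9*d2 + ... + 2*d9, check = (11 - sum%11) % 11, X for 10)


Weighted sum: 198
198 mod 11 = 0

Check digit: 0


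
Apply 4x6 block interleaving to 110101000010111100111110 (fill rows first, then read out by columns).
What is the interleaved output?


Matrix:
  110101
  000010
  111100
  111110
Read columns: 101110110011101101011000

101110110011101101011000


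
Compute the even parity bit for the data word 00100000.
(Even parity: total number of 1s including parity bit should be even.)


Number of 1s in data: 1
Parity bit: 1

1


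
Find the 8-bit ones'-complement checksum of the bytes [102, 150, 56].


Sum = 308 mod 256 = 52
Complement = 203

203


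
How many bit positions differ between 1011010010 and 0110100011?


XOR: 1101110001
Count of 1s: 6

6


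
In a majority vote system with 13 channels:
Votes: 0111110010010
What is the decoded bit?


Ones: 7 out of 13
Threshold: 7

1 (7/13 voted 1)


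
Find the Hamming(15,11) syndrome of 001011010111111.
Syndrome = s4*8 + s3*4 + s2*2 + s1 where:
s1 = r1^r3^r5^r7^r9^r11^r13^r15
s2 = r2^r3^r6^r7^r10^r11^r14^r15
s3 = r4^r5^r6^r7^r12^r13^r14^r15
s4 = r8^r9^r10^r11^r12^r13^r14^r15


s1=1, s2=0, s3=0, s4=1

Syndrome = 9 (error at position 9)


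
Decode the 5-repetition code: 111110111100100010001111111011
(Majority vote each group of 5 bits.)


Groups: 11111, 01111, 00100, 01000, 11111, 11011
Majority votes: 110011

110011


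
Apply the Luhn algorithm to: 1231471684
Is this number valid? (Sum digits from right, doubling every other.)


Luhn sum = 45
45 mod 10 = 5

Invalid (Luhn sum mod 10 = 5)


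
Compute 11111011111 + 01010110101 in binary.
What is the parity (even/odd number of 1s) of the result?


11111011111 = 2015
01010110101 = 693
Sum = 2708 = 101010010100
1s count = 5

odd parity (5 ones in 101010010100)


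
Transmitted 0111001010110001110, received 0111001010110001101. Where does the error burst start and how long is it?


XOR: 0000000000000000011

Burst at position 17, length 2


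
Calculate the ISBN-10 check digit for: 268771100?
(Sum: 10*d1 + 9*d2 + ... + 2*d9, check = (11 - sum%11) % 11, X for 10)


Weighted sum: 238
238 mod 11 = 7

Check digit: 4


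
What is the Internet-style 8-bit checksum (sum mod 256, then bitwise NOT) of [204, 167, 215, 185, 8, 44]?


Sum = 823 mod 256 = 55
Complement = 200

200


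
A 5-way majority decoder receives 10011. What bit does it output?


Ones: 3 out of 5
Threshold: 3

1 (3/5 voted 1)


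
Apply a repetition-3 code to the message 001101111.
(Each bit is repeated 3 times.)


Each bit -> 3 copies

000000111111000111111111111


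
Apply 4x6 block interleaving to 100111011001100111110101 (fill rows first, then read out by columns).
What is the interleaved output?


Matrix:
  100111
  011001
  100111
  110101
Read columns: 101101010100101110101111

101101010100101110101111


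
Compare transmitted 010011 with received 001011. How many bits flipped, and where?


XOR: 011000

2 error(s) at position(s): 1, 2


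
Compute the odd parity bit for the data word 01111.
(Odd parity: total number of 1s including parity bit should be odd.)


Number of 1s in data: 4
Parity bit: 1

1


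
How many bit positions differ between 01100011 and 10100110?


XOR: 11000101
Count of 1s: 4

4


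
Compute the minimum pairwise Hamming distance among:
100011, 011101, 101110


Comparing all pairs, minimum distance: 3
Can detect 2 errors, correct 1 errors

3


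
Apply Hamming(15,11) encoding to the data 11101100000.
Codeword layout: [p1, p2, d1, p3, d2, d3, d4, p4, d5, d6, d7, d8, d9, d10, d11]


Parity bits: p1=1, p2=1, p3=0, p4=0

111011001100000


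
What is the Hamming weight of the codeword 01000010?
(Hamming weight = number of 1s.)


Counting 1s in 01000010

2


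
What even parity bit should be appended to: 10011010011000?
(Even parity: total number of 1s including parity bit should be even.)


Number of 1s in data: 6
Parity bit: 0

0


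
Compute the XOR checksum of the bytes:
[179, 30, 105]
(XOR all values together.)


XOR chain: 179 ^ 30 ^ 105 = 196

196


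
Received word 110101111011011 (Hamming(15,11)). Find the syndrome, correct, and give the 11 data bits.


Syndrome = 1: error at position 1

Data: 00111011011 (corrected bit 1)


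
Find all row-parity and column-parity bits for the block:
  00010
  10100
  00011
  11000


Row parities: 1000
Column parities: 01101

Row P: 1000, Col P: 01101, Corner: 1


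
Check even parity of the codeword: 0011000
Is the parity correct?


Number of 1s: 2

Yes, parity is correct (2 ones)


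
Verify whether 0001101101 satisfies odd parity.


Number of 1s: 5

Yes, parity is correct (5 ones)


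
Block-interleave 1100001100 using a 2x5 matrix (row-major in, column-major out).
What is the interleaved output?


Matrix:
  11000
  01100
Read columns: 1011010000

1011010000


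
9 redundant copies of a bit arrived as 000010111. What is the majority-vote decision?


Ones: 4 out of 9
Threshold: 5

0 (4/9 voted 1)


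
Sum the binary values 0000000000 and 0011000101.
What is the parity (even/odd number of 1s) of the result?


0000000000 = 0
0011000101 = 197
Sum = 197 = 11000101
1s count = 4

even parity (4 ones in 11000101)


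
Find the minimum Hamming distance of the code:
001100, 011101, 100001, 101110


Comparing all pairs, minimum distance: 2
Can detect 1 errors, correct 0 errors

2


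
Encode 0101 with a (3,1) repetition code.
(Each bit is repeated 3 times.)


Each bit -> 3 copies

000111000111


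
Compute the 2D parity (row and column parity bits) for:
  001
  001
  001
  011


Row parities: 1110
Column parities: 010

Row P: 1110, Col P: 010, Corner: 1


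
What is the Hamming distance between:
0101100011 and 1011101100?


XOR: 1110001111
Count of 1s: 7

7


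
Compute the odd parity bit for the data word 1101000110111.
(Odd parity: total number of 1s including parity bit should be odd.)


Number of 1s in data: 8
Parity bit: 1

1


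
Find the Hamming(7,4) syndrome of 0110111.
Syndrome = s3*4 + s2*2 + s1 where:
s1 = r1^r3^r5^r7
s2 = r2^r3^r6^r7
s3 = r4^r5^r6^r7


s1=1, s2=0, s3=1

Syndrome = 5 (error at position 5)


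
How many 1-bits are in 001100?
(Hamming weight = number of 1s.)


Counting 1s in 001100

2


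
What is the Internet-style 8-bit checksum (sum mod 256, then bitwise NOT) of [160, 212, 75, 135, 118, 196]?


Sum = 896 mod 256 = 128
Complement = 127

127


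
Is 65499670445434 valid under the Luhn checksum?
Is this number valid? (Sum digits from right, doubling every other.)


Luhn sum = 72
72 mod 10 = 2

Invalid (Luhn sum mod 10 = 2)


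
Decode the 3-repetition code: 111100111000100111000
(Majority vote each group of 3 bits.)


Groups: 111, 100, 111, 000, 100, 111, 000
Majority votes: 1010010

1010010


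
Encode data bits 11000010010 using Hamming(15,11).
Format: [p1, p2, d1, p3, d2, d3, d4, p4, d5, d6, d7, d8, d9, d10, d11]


Parity bits: p1=1, p2=1, p3=0, p4=0

111010000010010


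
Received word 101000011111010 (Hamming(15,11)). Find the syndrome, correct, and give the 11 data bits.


Syndrome = 0: no error detected

Data: 10001111010 (no errors)


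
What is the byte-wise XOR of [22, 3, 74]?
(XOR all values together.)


XOR chain: 22 ^ 3 ^ 74 = 95

95


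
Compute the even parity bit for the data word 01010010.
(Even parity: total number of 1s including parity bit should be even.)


Number of 1s in data: 3
Parity bit: 1

1


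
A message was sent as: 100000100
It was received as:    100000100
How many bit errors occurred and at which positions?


XOR: 000000000

0 errors (received matches sent)


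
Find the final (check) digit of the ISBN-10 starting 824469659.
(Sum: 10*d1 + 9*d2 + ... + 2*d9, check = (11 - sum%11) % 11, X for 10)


Weighted sum: 296
296 mod 11 = 10

Check digit: 1


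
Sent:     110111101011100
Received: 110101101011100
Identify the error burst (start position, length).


XOR: 000010000000000

Burst at position 4, length 1


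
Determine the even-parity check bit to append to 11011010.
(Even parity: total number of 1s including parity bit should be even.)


Number of 1s in data: 5
Parity bit: 1

1


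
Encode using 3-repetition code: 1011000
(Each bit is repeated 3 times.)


Each bit -> 3 copies

111000111111000000000


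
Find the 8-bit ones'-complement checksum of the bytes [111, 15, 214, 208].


Sum = 548 mod 256 = 36
Complement = 219

219


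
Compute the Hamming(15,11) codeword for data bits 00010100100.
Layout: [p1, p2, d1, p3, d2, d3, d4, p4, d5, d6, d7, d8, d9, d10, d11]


Parity bits: p1=0, p2=0, p3=0, p4=0

000000100100100


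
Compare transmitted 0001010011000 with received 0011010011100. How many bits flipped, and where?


XOR: 0010000000100

2 error(s) at position(s): 2, 10


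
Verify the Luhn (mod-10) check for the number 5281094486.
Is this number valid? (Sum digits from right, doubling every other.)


Luhn sum = 45
45 mod 10 = 5

Invalid (Luhn sum mod 10 = 5)


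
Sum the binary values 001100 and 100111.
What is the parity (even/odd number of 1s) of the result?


001100 = 12
100111 = 39
Sum = 51 = 110011
1s count = 4

even parity (4 ones in 110011)


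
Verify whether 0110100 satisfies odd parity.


Number of 1s: 3

Yes, parity is correct (3 ones)


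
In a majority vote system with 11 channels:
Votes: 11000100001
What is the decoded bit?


Ones: 4 out of 11
Threshold: 6

0 (4/11 voted 1)


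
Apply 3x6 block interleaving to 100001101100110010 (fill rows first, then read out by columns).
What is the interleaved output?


Matrix:
  100001
  101100
  110010
Read columns: 111001010010001100

111001010010001100


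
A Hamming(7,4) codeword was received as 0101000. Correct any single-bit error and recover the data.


Syndrome = 6: error at position 6

Data: 0010 (corrected bit 6)


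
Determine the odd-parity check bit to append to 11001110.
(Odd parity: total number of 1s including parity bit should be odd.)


Number of 1s in data: 5
Parity bit: 0

0


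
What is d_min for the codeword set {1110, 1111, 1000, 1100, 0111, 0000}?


Comparing all pairs, minimum distance: 1
Can detect 0 errors, correct 0 errors

1


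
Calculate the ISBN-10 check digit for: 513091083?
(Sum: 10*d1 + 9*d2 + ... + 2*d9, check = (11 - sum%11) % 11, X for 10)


Weighted sum: 172
172 mod 11 = 7

Check digit: 4


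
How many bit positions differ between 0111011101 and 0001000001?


XOR: 0110011100
Count of 1s: 5

5


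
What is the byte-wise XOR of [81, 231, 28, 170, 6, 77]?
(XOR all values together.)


XOR chain: 81 ^ 231 ^ 28 ^ 170 ^ 6 ^ 77 = 75

75


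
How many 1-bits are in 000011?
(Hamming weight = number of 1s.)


Counting 1s in 000011

2


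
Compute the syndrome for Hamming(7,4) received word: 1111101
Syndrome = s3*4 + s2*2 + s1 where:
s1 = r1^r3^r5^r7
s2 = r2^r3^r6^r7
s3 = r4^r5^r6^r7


s1=0, s2=1, s3=1

Syndrome = 6 (error at position 6)


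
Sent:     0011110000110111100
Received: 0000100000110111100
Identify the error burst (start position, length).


XOR: 0011010000000000000

Burst at position 2, length 4


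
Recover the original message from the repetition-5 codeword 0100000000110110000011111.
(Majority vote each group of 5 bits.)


Groups: 01000, 00000, 11011, 00000, 11111
Majority votes: 00101

00101


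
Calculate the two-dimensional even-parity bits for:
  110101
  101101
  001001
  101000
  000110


Row parities: 00000
Column parities: 111111

Row P: 00000, Col P: 111111, Corner: 0


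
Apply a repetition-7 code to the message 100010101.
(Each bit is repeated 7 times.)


Each bit -> 7 copies

111111100000000000000000000011111110000000111111100000001111111


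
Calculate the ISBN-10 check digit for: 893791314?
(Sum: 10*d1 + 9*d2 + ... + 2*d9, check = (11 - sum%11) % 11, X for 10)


Weighted sum: 316
316 mod 11 = 8

Check digit: 3


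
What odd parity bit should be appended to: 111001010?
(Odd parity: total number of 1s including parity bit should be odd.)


Number of 1s in data: 5
Parity bit: 0

0


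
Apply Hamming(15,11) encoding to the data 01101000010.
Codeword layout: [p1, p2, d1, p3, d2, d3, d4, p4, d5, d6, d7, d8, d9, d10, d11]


Parity bits: p1=0, p2=0, p3=1, p4=0

000111001000010


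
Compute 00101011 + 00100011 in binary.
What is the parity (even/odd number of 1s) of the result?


00101011 = 43
00100011 = 35
Sum = 78 = 1001110
1s count = 4

even parity (4 ones in 1001110)


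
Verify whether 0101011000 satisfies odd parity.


Number of 1s: 4

No, parity error (4 ones)


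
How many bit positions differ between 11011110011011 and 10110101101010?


XOR: 01101011110001
Count of 1s: 8

8


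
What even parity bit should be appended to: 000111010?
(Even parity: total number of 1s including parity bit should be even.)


Number of 1s in data: 4
Parity bit: 0

0


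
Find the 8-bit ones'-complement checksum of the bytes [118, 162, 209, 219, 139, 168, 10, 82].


Sum = 1107 mod 256 = 83
Complement = 172

172


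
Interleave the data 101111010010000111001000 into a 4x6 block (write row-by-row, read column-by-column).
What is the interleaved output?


Matrix:
  101111
  010010
  000111
  001000
Read columns: 100001001001101011101010

100001001001101011101010


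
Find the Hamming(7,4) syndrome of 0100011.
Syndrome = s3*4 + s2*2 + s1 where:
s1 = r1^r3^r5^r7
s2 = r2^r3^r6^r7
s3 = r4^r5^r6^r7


s1=1, s2=1, s3=0

Syndrome = 3 (error at position 3)


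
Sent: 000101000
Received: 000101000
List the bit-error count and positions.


XOR: 000000000

0 errors (received matches sent)


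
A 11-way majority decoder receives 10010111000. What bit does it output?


Ones: 5 out of 11
Threshold: 6

0 (5/11 voted 1)


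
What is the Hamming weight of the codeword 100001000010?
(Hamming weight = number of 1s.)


Counting 1s in 100001000010

3


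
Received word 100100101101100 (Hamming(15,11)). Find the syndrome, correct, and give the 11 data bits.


Syndrome = 0: no error detected

Data: 00011101100 (no errors)


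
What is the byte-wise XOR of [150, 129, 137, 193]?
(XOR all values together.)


XOR chain: 150 ^ 129 ^ 137 ^ 193 = 95

95


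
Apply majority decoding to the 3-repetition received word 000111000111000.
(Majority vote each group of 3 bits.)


Groups: 000, 111, 000, 111, 000
Majority votes: 01010

01010


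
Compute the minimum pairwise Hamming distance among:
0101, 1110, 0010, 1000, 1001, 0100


Comparing all pairs, minimum distance: 1
Can detect 0 errors, correct 0 errors

1


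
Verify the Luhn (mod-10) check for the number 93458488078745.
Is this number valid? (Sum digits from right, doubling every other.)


Luhn sum = 85
85 mod 10 = 5

Invalid (Luhn sum mod 10 = 5)


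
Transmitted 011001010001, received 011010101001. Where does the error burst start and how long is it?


XOR: 000011111000

Burst at position 4, length 5


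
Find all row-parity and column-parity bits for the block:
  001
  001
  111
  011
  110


Row parities: 11100
Column parities: 010

Row P: 11100, Col P: 010, Corner: 1


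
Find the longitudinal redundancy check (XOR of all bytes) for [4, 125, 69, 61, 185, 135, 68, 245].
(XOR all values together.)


XOR chain: 4 ^ 125 ^ 69 ^ 61 ^ 185 ^ 135 ^ 68 ^ 245 = 142

142


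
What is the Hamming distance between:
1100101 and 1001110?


XOR: 0101011
Count of 1s: 4

4


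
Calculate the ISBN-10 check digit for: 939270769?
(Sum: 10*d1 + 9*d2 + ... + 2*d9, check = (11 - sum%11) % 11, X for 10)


Weighted sum: 309
309 mod 11 = 1

Check digit: X


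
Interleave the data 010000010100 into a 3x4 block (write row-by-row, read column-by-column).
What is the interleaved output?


Matrix:
  0100
  0001
  0100
Read columns: 000101000010

000101000010


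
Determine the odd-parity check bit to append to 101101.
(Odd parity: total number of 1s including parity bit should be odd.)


Number of 1s in data: 4
Parity bit: 1

1


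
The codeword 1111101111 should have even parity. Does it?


Number of 1s: 9

No, parity error (9 ones)


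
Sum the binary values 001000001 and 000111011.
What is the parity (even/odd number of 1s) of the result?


001000001 = 65
000111011 = 59
Sum = 124 = 1111100
1s count = 5

odd parity (5 ones in 1111100)


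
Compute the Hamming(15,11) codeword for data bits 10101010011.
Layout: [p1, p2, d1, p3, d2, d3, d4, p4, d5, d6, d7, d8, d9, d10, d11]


Parity bits: p1=0, p2=1, p3=1, p4=0

011101001010011


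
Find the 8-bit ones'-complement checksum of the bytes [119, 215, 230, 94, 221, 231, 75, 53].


Sum = 1238 mod 256 = 214
Complement = 41

41


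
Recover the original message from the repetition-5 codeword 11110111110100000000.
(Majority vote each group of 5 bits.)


Groups: 11110, 11111, 01000, 00000
Majority votes: 1100

1100


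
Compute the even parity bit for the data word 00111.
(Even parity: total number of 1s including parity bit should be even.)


Number of 1s in data: 3
Parity bit: 1

1


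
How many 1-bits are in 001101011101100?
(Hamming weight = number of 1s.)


Counting 1s in 001101011101100

8


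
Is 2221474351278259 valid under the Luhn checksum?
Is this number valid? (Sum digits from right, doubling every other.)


Luhn sum = 69
69 mod 10 = 9

Invalid (Luhn sum mod 10 = 9)


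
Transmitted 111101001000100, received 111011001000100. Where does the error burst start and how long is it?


XOR: 000110000000000

Burst at position 3, length 2


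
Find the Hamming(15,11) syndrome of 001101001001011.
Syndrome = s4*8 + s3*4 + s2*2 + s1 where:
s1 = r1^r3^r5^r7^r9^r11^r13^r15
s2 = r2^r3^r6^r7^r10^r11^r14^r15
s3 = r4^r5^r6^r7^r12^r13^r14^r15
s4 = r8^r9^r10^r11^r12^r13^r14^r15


s1=1, s2=0, s3=1, s4=0

Syndrome = 5 (error at position 5)


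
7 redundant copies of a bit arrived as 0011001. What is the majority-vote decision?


Ones: 3 out of 7
Threshold: 4

0 (3/7 voted 1)


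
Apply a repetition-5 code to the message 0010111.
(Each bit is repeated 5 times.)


Each bit -> 5 copies

00000000001111100000111111111111111


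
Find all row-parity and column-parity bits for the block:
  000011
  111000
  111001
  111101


Row parities: 0101
Column parities: 111111

Row P: 0101, Col P: 111111, Corner: 0


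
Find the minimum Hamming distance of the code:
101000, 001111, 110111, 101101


Comparing all pairs, minimum distance: 2
Can detect 1 errors, correct 0 errors

2


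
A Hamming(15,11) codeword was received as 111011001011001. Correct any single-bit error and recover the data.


Syndrome = 2: error at position 2

Data: 11101011001 (corrected bit 2)


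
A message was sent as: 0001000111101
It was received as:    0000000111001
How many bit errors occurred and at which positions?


XOR: 0001000000100

2 error(s) at position(s): 3, 10


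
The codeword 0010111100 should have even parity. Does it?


Number of 1s: 5

No, parity error (5 ones)


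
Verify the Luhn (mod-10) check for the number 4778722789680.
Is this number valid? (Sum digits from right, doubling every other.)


Luhn sum = 71
71 mod 10 = 1

Invalid (Luhn sum mod 10 = 1)


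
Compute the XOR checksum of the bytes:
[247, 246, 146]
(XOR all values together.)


XOR chain: 247 ^ 246 ^ 146 = 147

147


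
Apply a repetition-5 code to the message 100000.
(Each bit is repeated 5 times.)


Each bit -> 5 copies

111110000000000000000000000000


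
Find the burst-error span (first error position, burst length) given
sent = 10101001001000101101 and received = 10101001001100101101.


XOR: 00000000000100000000

Burst at position 11, length 1


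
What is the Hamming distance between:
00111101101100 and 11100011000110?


XOR: 11011110101010
Count of 1s: 9

9


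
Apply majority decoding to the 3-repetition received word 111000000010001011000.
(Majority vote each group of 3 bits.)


Groups: 111, 000, 000, 010, 001, 011, 000
Majority votes: 1000010

1000010


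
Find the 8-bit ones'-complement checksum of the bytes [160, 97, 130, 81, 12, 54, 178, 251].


Sum = 963 mod 256 = 195
Complement = 60

60


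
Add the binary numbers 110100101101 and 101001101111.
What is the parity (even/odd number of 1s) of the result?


110100101101 = 3373
101001101111 = 2671
Sum = 6044 = 1011110011100
1s count = 8

even parity (8 ones in 1011110011100)


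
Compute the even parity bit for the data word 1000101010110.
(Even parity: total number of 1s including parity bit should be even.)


Number of 1s in data: 6
Parity bit: 0

0


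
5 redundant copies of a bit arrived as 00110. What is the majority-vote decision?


Ones: 2 out of 5
Threshold: 3

0 (2/5 voted 1)


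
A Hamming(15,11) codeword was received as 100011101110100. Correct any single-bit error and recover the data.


Syndrome = 0: no error detected

Data: 01111110100 (no errors)


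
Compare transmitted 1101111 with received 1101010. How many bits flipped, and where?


XOR: 0000101

2 error(s) at position(s): 4, 6


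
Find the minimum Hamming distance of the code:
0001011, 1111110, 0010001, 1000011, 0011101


Comparing all pairs, minimum distance: 2
Can detect 1 errors, correct 0 errors

2


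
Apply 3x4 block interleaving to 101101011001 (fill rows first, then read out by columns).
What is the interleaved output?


Matrix:
  1011
  0101
  1001
Read columns: 101010100111

101010100111


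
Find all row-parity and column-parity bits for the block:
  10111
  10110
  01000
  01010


Row parities: 0110
Column parities: 00011

Row P: 0110, Col P: 00011, Corner: 0


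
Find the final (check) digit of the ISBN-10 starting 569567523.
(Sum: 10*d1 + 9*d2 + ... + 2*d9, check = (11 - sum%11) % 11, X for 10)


Weighted sum: 314
314 mod 11 = 6

Check digit: 5


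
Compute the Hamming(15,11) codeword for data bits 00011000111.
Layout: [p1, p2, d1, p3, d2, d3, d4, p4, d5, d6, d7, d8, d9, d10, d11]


Parity bits: p1=0, p2=1, p3=0, p4=0

010000101000111


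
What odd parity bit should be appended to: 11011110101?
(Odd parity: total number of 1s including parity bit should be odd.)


Number of 1s in data: 8
Parity bit: 1

1


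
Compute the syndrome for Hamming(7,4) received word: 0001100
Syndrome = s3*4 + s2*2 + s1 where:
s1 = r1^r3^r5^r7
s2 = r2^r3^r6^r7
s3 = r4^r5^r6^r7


s1=1, s2=0, s3=0

Syndrome = 1 (error at position 1)


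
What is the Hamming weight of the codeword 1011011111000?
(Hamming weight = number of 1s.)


Counting 1s in 1011011111000

8


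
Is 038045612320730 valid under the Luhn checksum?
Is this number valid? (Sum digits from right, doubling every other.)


Luhn sum = 50
50 mod 10 = 0

Valid (Luhn sum mod 10 = 0)


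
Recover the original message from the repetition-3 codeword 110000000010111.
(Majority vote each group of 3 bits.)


Groups: 110, 000, 000, 010, 111
Majority votes: 10001

10001


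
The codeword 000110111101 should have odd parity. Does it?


Number of 1s: 7

Yes, parity is correct (7 ones)


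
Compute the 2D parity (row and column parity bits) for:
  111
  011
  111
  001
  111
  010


Row parities: 101111
Column parities: 111

Row P: 101111, Col P: 111, Corner: 1


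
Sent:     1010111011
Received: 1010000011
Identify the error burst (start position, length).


XOR: 0000111000

Burst at position 4, length 3


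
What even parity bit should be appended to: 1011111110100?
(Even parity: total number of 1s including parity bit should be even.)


Number of 1s in data: 9
Parity bit: 1

1


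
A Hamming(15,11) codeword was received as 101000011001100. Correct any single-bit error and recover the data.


Syndrome = 2: error at position 2

Data: 10001001100 (corrected bit 2)


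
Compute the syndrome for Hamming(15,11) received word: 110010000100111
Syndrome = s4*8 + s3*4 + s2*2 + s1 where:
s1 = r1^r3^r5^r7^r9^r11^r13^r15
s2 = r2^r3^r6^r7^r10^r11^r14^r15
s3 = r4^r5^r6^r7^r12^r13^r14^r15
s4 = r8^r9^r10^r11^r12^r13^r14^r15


s1=0, s2=0, s3=0, s4=0

Syndrome = 0 (no error)


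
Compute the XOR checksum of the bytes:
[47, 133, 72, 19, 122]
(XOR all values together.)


XOR chain: 47 ^ 133 ^ 72 ^ 19 ^ 122 = 139

139


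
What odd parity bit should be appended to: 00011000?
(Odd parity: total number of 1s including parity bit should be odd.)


Number of 1s in data: 2
Parity bit: 1

1


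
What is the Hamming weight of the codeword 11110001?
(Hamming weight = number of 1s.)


Counting 1s in 11110001

5


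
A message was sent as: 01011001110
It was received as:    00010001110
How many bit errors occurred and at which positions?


XOR: 01001000000

2 error(s) at position(s): 1, 4


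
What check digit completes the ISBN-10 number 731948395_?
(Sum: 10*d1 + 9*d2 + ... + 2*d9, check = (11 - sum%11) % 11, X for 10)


Weighted sum: 281
281 mod 11 = 6

Check digit: 5


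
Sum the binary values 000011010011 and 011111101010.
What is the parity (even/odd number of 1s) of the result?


000011010011 = 211
011111101010 = 2026
Sum = 2237 = 100010111101
1s count = 7

odd parity (7 ones in 100010111101)


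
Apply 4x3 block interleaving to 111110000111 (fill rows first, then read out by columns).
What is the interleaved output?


Matrix:
  111
  110
  000
  111
Read columns: 110111011001

110111011001


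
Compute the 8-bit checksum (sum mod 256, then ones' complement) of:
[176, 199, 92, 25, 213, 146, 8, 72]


Sum = 931 mod 256 = 163
Complement = 92

92


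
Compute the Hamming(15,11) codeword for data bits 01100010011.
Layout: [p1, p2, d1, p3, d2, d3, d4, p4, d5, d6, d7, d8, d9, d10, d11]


Parity bits: p1=1, p2=0, p3=0, p4=1

100011010010011


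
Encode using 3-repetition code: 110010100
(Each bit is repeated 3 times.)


Each bit -> 3 copies

111111000000111000111000000


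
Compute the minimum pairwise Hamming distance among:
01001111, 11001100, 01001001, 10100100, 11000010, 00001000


Comparing all pairs, minimum distance: 2
Can detect 1 errors, correct 0 errors

2


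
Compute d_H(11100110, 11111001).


XOR: 00011111
Count of 1s: 5

5


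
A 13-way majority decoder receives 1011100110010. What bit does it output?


Ones: 7 out of 13
Threshold: 7

1 (7/13 voted 1)


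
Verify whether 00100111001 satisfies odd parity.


Number of 1s: 5

Yes, parity is correct (5 ones)


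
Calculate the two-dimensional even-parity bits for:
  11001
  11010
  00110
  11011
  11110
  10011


Row parities: 110001
Column parities: 10011

Row P: 110001, Col P: 10011, Corner: 1


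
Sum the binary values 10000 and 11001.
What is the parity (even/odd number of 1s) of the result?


10000 = 16
11001 = 25
Sum = 41 = 101001
1s count = 3

odd parity (3 ones in 101001)


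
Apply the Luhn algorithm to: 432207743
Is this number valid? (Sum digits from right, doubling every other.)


Luhn sum = 39
39 mod 10 = 9

Invalid (Luhn sum mod 10 = 9)


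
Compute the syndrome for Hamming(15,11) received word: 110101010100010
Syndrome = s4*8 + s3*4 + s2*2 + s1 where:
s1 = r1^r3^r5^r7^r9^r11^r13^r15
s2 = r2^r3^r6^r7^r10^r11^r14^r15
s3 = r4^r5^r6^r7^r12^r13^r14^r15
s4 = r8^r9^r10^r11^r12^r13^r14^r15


s1=1, s2=0, s3=1, s4=1

Syndrome = 13 (error at position 13)


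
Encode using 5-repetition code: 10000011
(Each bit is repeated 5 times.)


Each bit -> 5 copies

1111100000000000000000000000001111111111


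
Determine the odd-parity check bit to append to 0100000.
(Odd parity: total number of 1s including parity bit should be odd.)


Number of 1s in data: 1
Parity bit: 0

0


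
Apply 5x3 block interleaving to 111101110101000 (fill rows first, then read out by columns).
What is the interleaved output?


Matrix:
  111
  101
  110
  101
  000
Read columns: 111101010011010

111101010011010


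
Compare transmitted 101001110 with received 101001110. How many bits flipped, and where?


XOR: 000000000

0 errors (received matches sent)


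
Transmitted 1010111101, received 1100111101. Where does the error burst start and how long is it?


XOR: 0110000000

Burst at position 1, length 2


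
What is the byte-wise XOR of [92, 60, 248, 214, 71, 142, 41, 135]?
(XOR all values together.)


XOR chain: 92 ^ 60 ^ 248 ^ 214 ^ 71 ^ 142 ^ 41 ^ 135 = 41

41


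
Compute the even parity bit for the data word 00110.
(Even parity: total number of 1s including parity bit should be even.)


Number of 1s in data: 2
Parity bit: 0

0


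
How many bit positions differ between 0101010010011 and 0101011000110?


XOR: 0000001010101
Count of 1s: 4

4


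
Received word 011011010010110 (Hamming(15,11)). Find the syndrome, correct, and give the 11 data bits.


Syndrome = 2: error at position 2

Data: 11100010110 (corrected bit 2)


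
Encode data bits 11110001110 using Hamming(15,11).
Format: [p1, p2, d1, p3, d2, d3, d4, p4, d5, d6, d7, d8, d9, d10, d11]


Parity bits: p1=0, p2=0, p3=0, p4=1

001011110001110


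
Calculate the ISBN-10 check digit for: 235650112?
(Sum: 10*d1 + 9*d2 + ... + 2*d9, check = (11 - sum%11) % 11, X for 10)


Weighted sum: 170
170 mod 11 = 5

Check digit: 6


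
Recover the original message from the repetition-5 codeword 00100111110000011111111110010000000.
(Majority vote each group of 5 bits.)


Groups: 00100, 11111, 00000, 11111, 11111, 00100, 00000
Majority votes: 0101100

0101100


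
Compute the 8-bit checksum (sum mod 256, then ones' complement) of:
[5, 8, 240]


Sum = 253 mod 256 = 253
Complement = 2

2


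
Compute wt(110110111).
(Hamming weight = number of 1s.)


Counting 1s in 110110111

7


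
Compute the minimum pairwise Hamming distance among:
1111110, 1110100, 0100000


Comparing all pairs, minimum distance: 2
Can detect 1 errors, correct 0 errors

2


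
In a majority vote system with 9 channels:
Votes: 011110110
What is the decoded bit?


Ones: 6 out of 9
Threshold: 5

1 (6/9 voted 1)


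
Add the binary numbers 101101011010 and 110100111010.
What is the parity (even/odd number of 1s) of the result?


101101011010 = 2906
110100111010 = 3386
Sum = 6292 = 1100010010100
1s count = 5

odd parity (5 ones in 1100010010100)


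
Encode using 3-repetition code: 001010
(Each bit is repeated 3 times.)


Each bit -> 3 copies

000000111000111000


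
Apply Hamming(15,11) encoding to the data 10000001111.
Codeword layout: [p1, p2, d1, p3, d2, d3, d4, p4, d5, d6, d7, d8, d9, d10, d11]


Parity bits: p1=1, p2=1, p3=0, p4=0

111000000001111


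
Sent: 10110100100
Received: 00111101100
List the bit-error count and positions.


XOR: 10001001000

3 error(s) at position(s): 0, 4, 7


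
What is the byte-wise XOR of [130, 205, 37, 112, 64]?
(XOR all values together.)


XOR chain: 130 ^ 205 ^ 37 ^ 112 ^ 64 = 90

90


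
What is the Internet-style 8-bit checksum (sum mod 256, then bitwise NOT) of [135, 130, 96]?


Sum = 361 mod 256 = 105
Complement = 150

150


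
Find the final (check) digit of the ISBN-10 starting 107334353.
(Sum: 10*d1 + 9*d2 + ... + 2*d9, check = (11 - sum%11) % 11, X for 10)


Weighted sum: 158
158 mod 11 = 4

Check digit: 7


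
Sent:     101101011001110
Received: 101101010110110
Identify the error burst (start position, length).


XOR: 000000001111000

Burst at position 8, length 4


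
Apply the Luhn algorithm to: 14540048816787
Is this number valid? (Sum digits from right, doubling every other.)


Luhn sum = 59
59 mod 10 = 9

Invalid (Luhn sum mod 10 = 9)


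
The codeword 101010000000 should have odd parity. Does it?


Number of 1s: 3

Yes, parity is correct (3 ones)


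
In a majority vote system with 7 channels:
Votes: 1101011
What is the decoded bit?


Ones: 5 out of 7
Threshold: 4

1 (5/7 voted 1)


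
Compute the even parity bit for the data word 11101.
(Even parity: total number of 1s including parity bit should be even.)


Number of 1s in data: 4
Parity bit: 0

0


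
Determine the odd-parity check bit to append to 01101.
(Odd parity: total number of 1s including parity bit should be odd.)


Number of 1s in data: 3
Parity bit: 0

0


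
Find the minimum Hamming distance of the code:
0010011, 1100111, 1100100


Comparing all pairs, minimum distance: 2
Can detect 1 errors, correct 0 errors

2


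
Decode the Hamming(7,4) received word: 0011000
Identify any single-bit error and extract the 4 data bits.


Syndrome = 7: error at position 7

Data: 1001 (corrected bit 7)


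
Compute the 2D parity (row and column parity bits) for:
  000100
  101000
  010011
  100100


Row parities: 1010
Column parities: 011011

Row P: 1010, Col P: 011011, Corner: 0


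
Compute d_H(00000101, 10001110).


XOR: 10001011
Count of 1s: 4

4


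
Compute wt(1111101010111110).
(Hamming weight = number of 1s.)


Counting 1s in 1111101010111110

12


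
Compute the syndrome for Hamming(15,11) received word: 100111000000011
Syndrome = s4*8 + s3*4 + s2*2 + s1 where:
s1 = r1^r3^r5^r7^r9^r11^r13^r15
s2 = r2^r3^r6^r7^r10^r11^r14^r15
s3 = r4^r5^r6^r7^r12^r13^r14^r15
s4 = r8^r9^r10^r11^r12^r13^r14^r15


s1=1, s2=1, s3=1, s4=0

Syndrome = 7 (error at position 7)


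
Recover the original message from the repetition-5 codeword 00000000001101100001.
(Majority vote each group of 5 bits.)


Groups: 00000, 00000, 11011, 00001
Majority votes: 0010

0010


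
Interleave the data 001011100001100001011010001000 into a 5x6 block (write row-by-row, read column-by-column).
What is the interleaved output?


Matrix:
  001011
  100001
  100001
  011010
  001000
Read columns: 011000001010011000001001011100

011000001010011000001001011100


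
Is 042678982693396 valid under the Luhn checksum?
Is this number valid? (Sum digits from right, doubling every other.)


Luhn sum = 81
81 mod 10 = 1

Invalid (Luhn sum mod 10 = 1)


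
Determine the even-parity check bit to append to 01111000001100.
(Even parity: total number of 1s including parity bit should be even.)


Number of 1s in data: 6
Parity bit: 0

0


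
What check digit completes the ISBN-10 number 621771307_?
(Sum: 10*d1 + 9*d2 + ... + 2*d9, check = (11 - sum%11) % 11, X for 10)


Weighted sum: 208
208 mod 11 = 10

Check digit: 1


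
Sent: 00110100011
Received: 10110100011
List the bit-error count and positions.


XOR: 10000000000

1 error(s) at position(s): 0


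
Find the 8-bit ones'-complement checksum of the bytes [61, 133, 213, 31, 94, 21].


Sum = 553 mod 256 = 41
Complement = 214

214


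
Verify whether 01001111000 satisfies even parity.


Number of 1s: 5

No, parity error (5 ones)


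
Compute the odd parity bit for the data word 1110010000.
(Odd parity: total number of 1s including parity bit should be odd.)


Number of 1s in data: 4
Parity bit: 1

1


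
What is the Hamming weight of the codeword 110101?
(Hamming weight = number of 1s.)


Counting 1s in 110101

4


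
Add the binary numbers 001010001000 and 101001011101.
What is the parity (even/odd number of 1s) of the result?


001010001000 = 648
101001011101 = 2653
Sum = 3301 = 110011100101
1s count = 7

odd parity (7 ones in 110011100101)


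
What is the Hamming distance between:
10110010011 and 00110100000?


XOR: 10000110011
Count of 1s: 5

5


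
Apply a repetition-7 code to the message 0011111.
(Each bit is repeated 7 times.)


Each bit -> 7 copies

0000000000000011111111111111111111111111111111111


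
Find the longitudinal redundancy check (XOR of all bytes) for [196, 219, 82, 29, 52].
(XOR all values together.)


XOR chain: 196 ^ 219 ^ 82 ^ 29 ^ 52 = 100

100


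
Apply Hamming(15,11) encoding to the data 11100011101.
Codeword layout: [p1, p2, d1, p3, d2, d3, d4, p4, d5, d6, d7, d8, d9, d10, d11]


Parity bits: p1=1, p2=0, p3=1, p4=0

101111000011101


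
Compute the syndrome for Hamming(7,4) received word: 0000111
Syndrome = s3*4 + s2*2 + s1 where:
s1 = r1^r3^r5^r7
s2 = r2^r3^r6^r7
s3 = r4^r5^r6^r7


s1=0, s2=0, s3=1

Syndrome = 4 (error at position 4)


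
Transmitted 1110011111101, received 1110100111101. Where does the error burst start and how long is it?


XOR: 0000111000000

Burst at position 4, length 3


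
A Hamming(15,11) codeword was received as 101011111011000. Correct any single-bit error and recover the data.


Syndrome = 0: no error detected

Data: 11111011000 (no errors)


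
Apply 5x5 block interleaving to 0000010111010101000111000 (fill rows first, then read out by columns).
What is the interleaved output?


Matrix:
  00000
  10111
  01010
  10001
  11000
Read columns: 0101100101010000110001010

0101100101010000110001010


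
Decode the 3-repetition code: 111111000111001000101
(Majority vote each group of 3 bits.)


Groups: 111, 111, 000, 111, 001, 000, 101
Majority votes: 1101001

1101001


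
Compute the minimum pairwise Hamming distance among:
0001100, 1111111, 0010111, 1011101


Comparing all pairs, minimum distance: 2
Can detect 1 errors, correct 0 errors

2


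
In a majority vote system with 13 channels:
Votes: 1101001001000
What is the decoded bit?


Ones: 5 out of 13
Threshold: 7

0 (5/13 voted 1)


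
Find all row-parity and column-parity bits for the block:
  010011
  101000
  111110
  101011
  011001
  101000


Row parities: 101010
Column parities: 011111

Row P: 101010, Col P: 011111, Corner: 1


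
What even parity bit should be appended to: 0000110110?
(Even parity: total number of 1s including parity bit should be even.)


Number of 1s in data: 4
Parity bit: 0

0


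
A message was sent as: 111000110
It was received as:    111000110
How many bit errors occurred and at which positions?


XOR: 000000000

0 errors (received matches sent)


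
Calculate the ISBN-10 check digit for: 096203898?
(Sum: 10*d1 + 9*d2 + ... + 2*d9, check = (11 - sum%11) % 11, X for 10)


Weighted sum: 233
233 mod 11 = 2

Check digit: 9
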